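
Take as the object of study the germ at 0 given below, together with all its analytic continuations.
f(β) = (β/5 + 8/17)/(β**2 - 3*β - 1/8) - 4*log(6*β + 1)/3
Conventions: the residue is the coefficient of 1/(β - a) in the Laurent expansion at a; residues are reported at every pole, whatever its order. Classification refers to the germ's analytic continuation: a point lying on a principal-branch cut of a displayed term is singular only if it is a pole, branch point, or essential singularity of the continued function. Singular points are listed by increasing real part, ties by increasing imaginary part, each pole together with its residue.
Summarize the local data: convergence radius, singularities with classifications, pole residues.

Radius of convergence at 0: -3/2 + (1/4)*sqrt(38).
At -1/6: a logarithmic branch point.
At 3/2 - (1/4)*sqrt(38): a pole of order 1; residue 1/10 - (131/3230)*sqrt(38).
At 3/2 + (1/4)*sqrt(38): a pole of order 1; residue 1/10 + (131/3230)*sqrt(38).

Denominator factor (β**2 - 3*β - 1/8): discriminant 19/2, real irrational roots 3/2 + (1/4)*sqrt(38) and 3/2 - (1/4)*sqrt(38); poles of order 1, moduli 3/2 + (1/4)*sqrt(38) and -3/2 + (1/4)*sqrt(38).
Branch term (-4/3)*log(1 - β/(-1/6)): its argument vanishes at β = -1/6, a logarithmic branch point, modulus 1/6.
The radius of convergence is the smallest modulus among the singular points: -3/2 + (1/4)*sqrt(38).
The branch term is analytic at 3/2 - (1/4)*sqrt(38) and contributes nothing to the residue; only the rational part matters.
The factor β**2 - 3*β - 1/8 splits as (β - a)(β - a') with a = 3/2 - (1/4)*sqrt(38), a' = 3/2 + (1/4)*sqrt(38). At the order-1 pole a set g(β) = (β - a)*(rational part) = [β/5 + 8/17] / (β - a').
Simple pole: residue = g(a) at a = 3/2 - (1/4)*sqrt(38), which is 1/10 - (131/3230)*sqrt(38).
The branch term is analytic at 3/2 + (1/4)*sqrt(38) and contributes nothing to the residue; only the rational part matters.
The factor β**2 - 3*β - 1/8 splits as (β - a)(β - a') with a = 3/2 + (1/4)*sqrt(38), a' = 3/2 - (1/4)*sqrt(38). At the order-1 pole a set g(β) = (β - a)*(rational part) = [β/5 + 8/17] / (β - a').
Simple pole: residue = g(a) at a = 3/2 + (1/4)*sqrt(38), which is 1/10 + (131/3230)*sqrt(38).
List the singular points by increasing real part (a conjugate pair: the negative imaginary part first).


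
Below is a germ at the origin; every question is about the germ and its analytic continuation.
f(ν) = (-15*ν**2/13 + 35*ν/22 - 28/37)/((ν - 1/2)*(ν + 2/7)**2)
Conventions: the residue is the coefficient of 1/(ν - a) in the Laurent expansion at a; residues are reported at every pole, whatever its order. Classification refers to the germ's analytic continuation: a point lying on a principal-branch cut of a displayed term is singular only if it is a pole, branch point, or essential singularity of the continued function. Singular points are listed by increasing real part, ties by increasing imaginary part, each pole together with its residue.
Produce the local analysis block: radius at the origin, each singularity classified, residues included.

Radius of convergence at 0: 2/7.
At -2/7: a pole of order 2; residue -479691/640211.
At 1/2: a pole of order 1; residue -259014/640211.

Denominator factor (ν - 1/2): pole of order 1 at 1/2, modulus 1/2.
Denominator factor (ν + 2/7)^2: pole of order 2 at -2/7, modulus 2/7.
The radius of convergence is the smallest modulus among the singular points: 2/7.
At the order-2 pole -2/7 set g(ν) = (ν - (-2/7))^2*f(ν) = (-15*ν**2/13 + 35*ν/22 - 28/37)/(ν - 1/2).
Order-2 pole: residue = g'(a); g'(-2/7) = -479691/640211, so the residue is -479691/640211.
At the order-1 pole 1/2 set g(ν) = (ν - (1/2))*f(ν) = (-15*ν**2/13 + 35*ν/22 - 28/37)/(ν + 2/7)**2.
Simple pole: residue = g(a) at a = 1/2, which is -259014/640211.
List the singular points by increasing real part (a conjugate pair: the negative imaginary part first).


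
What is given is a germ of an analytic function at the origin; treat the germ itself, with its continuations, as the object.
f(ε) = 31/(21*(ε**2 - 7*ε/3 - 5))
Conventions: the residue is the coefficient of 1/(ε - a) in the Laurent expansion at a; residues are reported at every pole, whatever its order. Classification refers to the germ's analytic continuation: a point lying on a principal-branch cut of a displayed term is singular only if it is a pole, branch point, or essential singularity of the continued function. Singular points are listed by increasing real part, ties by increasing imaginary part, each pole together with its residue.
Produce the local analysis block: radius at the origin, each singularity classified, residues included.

Denominator factor (ε**2 - 7*ε/3 - 5): discriminant 229/9, real irrational roots 7/6 + (1/6)*sqrt(229) and 7/6 - (1/6)*sqrt(229); poles of order 1, moduli 7/6 + (1/6)*sqrt(229) and -7/6 + (1/6)*sqrt(229).
The radius of convergence is the smallest modulus among the singular points: -7/6 + (1/6)*sqrt(229).
The factor ε**2 - 7*ε/3 - 5 splits as (ε - a)(ε - a') with a = 7/6 - (1/6)*sqrt(229), a' = 7/6 + (1/6)*sqrt(229). At the order-1 pole a set g(ε) = (ε - a)*f(ε) = [31/21] / (ε - a').
Simple pole: residue = g(a) at a = 7/6 - (1/6)*sqrt(229), which is -(31/1603)*sqrt(229).
The factor ε**2 - 7*ε/3 - 5 splits as (ε - a)(ε - a') with a = 7/6 + (1/6)*sqrt(229), a' = 7/6 - (1/6)*sqrt(229). At the order-1 pole a set g(ε) = (ε - a)*f(ε) = [31/21] / (ε - a').
Simple pole: residue = g(a) at a = 7/6 + (1/6)*sqrt(229), which is (31/1603)*sqrt(229).
List the singular points by increasing real part (a conjugate pair: the negative imaginary part first).

Radius of convergence at 0: -7/6 + (1/6)*sqrt(229).
At 7/6 - (1/6)*sqrt(229): a pole of order 1; residue -(31/1603)*sqrt(229).
At 7/6 + (1/6)*sqrt(229): a pole of order 1; residue (31/1603)*sqrt(229).


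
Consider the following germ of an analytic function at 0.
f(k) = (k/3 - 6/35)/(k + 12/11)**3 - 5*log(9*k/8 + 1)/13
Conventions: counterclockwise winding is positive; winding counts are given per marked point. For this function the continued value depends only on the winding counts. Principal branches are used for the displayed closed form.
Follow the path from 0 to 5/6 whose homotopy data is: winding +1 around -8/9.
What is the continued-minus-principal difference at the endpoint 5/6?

The rational part is single-valued and drops out of the difference; each branch term changes only by its own monodromy.
(-5/13)*log(1 - k/(-8/9)): each positive loop around -8/9 adds 2*pi*i to the log, so winding +1 contributes (-5/13)*(1)*2*pi*i = -(10/13)*pi*i.
Summing the contributions at k = 5/6 gives -(10/13)*pi*i.

Continued minus principal equals -(10/13)*pi*i.


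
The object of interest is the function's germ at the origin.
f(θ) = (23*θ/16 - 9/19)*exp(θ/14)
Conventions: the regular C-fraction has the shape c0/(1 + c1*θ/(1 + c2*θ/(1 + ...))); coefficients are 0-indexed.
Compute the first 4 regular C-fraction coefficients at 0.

Taylor coefficients (expand at 0): a_0 = -9/19, a_1 = 2987/2128, a_2 = 3023/29792, a_3 = 3035/834176.
c0 = a_0 = -9/19. Peel one level at a time: if S = 1 + c*θ/S' with S'(0) = 1, then c is the θ-coefficient of S and S' = c*θ/(S - 1).
S_1 = c0/f = 1 + (2987/1008)*θ + (9139825/1016064)*θ^2 + ...; c1 = 2987/1008.
S_2 = c1*θ/(S_1 - 1) = 1 + (-9139825/3010896)*θ + (9211513/3497490248)*θ^2 + ...; c2 = -9139825/3010896.
S_3 = c2*θ/(S_2 - 1) = 1 + (165807234/191104600925)*θ + ...; c3 = 165807234/191104600925.

The regular C-fraction coefficients are [-9/19, 2987/1008, -9139825/3010896, 165807234/191104600925].


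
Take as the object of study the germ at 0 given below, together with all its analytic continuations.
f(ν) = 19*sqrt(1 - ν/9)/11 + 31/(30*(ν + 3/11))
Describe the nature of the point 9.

The point is an algebraic (square-root) branch point.

The term (19/11)*sqrt(1 - ν/(9)) has argument 1 - 9/(9) = 0 at 9: a square-root (algebraic, two-sheeted) branch point; the remaining terms are analytic or single-valued there.


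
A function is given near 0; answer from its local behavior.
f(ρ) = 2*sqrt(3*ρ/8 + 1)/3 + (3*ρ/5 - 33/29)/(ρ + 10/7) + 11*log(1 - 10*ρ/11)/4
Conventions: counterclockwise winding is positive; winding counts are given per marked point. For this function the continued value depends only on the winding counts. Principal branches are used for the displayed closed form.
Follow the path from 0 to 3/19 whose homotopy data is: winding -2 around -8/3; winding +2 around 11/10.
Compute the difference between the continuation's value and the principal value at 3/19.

Continued minus principal equals (11)*pi*i.

The rational part is single-valued and drops out of the difference; each branch term changes only by its own monodromy.
(11/4)*log(1 - ρ/(11/10)): each positive loop around 11/10 adds 2*pi*i to the log, so winding +2 contributes (11/4)*(2)*2*pi*i = (11)*pi*i.
(2/3)*sqrt(1 - ρ/(-8/3)): winding -2 is even, the square root returns to the same sheet, contribution 0.
Summing the contributions at ρ = 3/19 gives (11)*pi*i.


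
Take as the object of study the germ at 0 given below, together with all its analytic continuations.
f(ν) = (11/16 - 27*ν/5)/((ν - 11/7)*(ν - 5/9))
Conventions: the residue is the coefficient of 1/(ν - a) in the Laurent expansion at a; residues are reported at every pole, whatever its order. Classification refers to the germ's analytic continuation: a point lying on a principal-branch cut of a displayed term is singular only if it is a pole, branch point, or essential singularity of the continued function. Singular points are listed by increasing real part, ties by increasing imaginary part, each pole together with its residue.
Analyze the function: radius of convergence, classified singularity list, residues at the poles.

Radius of convergence at 0: 5/9.
At 5/9: a pole of order 1; residue 2331/1024.
At 11/7: a pole of order 1; residue -39303/5120.

Denominator factor (ν - 5/9): pole of order 1 at 5/9, modulus 5/9.
Denominator factor (ν - 11/7): pole of order 1 at 11/7, modulus 11/7.
The radius of convergence is the smallest modulus among the singular points: 5/9.
At the order-1 pole 5/9 set g(ν) = (ν - (5/9))*f(ν) = (11/16 - 27*ν/5)/(ν - 11/7).
Simple pole: residue = g(a) at a = 5/9, which is 2331/1024.
At the order-1 pole 11/7 set g(ν) = (ν - (11/7))*f(ν) = (11/16 - 27*ν/5)/(ν - 5/9).
Simple pole: residue = g(a) at a = 11/7, which is -39303/5120.
List the singular points by increasing real part (a conjugate pair: the negative imaginary part first).


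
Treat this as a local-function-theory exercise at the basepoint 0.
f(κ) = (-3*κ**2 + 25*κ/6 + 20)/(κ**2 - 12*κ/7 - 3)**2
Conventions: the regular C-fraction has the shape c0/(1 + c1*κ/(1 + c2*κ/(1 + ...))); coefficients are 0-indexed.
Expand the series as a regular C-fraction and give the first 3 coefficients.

Taylor coefficients (expand at 0): a_0 = 20/9, a_1 = -785/378, a_2 = 137/49.
c0 = a_0 = 20/9. Peel one level at a time: if S = 1 + c*κ/S' with S'(0) = 1, then c is the κ-coefficient of S and S' = c*κ/(S - 1).
S_1 = c0/f = 1 + (157/168)*κ + (-54307/141120)*κ^2 + ...; c1 = 157/168.
S_2 = c1*κ/(S_1 - 1) = 1 + (54307/131880)*κ + ...; c2 = 54307/131880.

The regular C-fraction coefficients are [20/9, 157/168, 54307/131880].


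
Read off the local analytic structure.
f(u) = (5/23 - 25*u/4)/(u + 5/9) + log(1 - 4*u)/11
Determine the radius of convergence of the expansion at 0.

Denominator factor (u + 5/9): pole of order 1 at -5/9, modulus 5/9.
Branch term (1/11)*log(1 - u/(1/4)): its argument vanishes at u = 1/4, a logarithmic branch point, modulus 1/4.
The radius of convergence is the smallest modulus among the singular points: 1/4.

The radius of convergence is 1/4.


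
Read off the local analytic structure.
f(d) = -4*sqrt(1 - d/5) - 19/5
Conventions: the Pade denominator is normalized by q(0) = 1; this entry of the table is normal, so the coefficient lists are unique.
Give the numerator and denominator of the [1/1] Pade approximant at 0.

The Pade approximant has numerator coefficients [-39/5, 79/100]; denominator coefficients [1, -1/20].

Taylor coefficients needed (expand at 0): a_0 = -39/5, a_1 = 2/5, a_2 = 1/50.
Write the denominator as Q(d) = 1 + q1*d. Requiring Q*f - P = O(d^3) with deg P <= 1 kills the coefficients of d^2..d^2 in Q*f:
  d^2: a_2 + q1*a_1 = 0, i.e. 1/50 + (2/5)*q1 = 0.
Solving this linear system: q1 = -1/20.
The numerator is Q*f truncated at degree 1: P0 = a_0 = -39/5; P1 = a_1 + q1*a_0 = 79/100.


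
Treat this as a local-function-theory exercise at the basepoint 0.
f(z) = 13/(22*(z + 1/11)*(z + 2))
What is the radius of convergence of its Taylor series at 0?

Denominator factor (z + 1/11): pole of order 1 at -1/11, modulus 1/11.
Denominator factor (z + 2): pole of order 1 at -2, modulus 2.
The radius of convergence is the smallest modulus among the singular points: 1/11.

The radius of convergence is 1/11.


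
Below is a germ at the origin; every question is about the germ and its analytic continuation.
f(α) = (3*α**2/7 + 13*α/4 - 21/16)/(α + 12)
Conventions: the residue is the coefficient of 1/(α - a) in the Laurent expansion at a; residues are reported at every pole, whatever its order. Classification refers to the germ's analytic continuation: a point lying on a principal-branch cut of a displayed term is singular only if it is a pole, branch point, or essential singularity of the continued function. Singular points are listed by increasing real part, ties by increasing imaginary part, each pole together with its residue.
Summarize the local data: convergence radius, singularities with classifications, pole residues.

Radius of convergence at 0: 12.
At -12: a pole of order 1; residue 2397/112.

Denominator factor (α + 12): pole of order 1 at -12, modulus 12.
The radius of convergence is the smallest modulus among the singular points: 12.
At the order-1 pole -12 set g(α) = (α - (-12))*f(α) = 3*α**2/7 + 13*α/4 - 21/16.
Simple pole: residue = g(a) at a = -12, which is 2397/112.


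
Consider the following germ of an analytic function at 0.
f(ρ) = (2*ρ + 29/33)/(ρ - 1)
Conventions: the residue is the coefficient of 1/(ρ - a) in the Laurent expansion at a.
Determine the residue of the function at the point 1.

The residue is 95/33.

At the order-1 pole 1 set g(ρ) = (ρ - (1))*f(ρ) = 2*ρ + 29/33.
Simple pole: residue = g(a) at a = 1, which is 95/33.


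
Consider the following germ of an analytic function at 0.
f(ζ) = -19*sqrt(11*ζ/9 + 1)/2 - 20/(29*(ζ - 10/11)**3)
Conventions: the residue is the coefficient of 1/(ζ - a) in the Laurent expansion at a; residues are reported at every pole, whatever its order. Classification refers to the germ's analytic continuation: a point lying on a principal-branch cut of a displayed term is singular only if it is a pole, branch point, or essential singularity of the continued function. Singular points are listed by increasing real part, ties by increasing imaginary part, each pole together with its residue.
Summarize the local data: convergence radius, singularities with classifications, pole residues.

Radius of convergence at 0: 9/11.
At -9/11: an algebraic (square-root) branch point.
At 10/11: a pole of order 3; residue 0.

Denominator factor (ζ - 10/11)^3: pole of order 3 at 10/11, modulus 10/11.
Branch term (-19/2)*sqrt(1 - ζ/(-9/11)): its argument vanishes at ζ = -9/11, a square-root branch point, modulus 9/11.
The radius of convergence is the smallest modulus among the singular points: 9/11.
The branch term is analytic at 10/11 and contributes nothing to the residue; only the rational part matters.
At the order-3 pole 10/11 set g(ζ) = (ζ - (10/11))^3*(rational part) = -20/29.
Order-3 pole: residue = g''(a)/2; g''(10/11) = 0, so the residue is 0.
List the singular points by increasing real part (a conjugate pair: the negative imaginary part first).


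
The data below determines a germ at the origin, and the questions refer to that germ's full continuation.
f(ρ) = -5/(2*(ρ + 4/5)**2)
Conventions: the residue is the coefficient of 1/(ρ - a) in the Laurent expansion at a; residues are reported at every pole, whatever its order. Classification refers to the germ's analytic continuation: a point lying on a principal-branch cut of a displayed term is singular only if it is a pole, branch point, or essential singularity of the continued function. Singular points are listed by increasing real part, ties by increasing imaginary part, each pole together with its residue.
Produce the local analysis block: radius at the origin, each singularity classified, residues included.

Radius of convergence at 0: 4/5.
At -4/5: a pole of order 2; residue 0.

Denominator factor (ρ + 4/5)^2: pole of order 2 at -4/5, modulus 4/5.
The radius of convergence is the smallest modulus among the singular points: 4/5.
At the order-2 pole -4/5 set g(ρ) = (ρ - (-4/5))^2*f(ρ) = -5/2.
Order-2 pole: residue = g'(a); g'(-4/5) = 0, so the residue is 0.


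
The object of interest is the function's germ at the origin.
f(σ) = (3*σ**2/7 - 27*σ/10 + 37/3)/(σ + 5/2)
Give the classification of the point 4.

The point is a regular point.

Denominator factors: σ + 5/2 = 13/2 at σ = 4 — none vanishes.
So the germ continues analytically to 4.


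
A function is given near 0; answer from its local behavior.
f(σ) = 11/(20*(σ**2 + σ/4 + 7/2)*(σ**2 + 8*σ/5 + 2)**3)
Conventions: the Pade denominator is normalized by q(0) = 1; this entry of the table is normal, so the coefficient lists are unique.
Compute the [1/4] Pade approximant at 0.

The Pade approximant has numerator coefficients [11/560, -119669/11348960]; denominator coefficients [1, 686122/354655, 18090627/7093100, 15611109/8866375, 11813093/14186200].

Taylor coefficients needed (expand at 0): a_0 = 11/560, a_1 = -1903/39200, a_2 = 120241/2744000, a_3 = 171127/38416000, a_4 = -137842947/2689120000, a_5 = 48074016419/941192000000.
Write the denominator as Q(σ) = 1 + q1*σ + q2*σ^2 + q3*σ^3 + q4*σ^4. Requiring Q*f - P = O(σ^6) with deg P <= 1 kills the coefficients of σ^2..σ^5 in Q*f:
  σ^2: a_2 + q1*a_1 + q2*a_0 = 0, i.e. 120241/2744000 + (-1903/39200)*q1 + (11/560)*q2 = 0.
  σ^3: a_3 + q1*a_2 + q2*a_1 + q3*a_0 = 0, i.e. 171127/38416000 + (120241/2744000)*q1 + (-1903/39200)*q2 + (11/560)*q3 = 0.
  σ^4: a_4 + q1*a_3 + q2*a_2 + q3*a_1 + q4*a_0 = 0, i.e. -137842947/2689120000 + (171127/38416000)*q1 + (120241/2744000)*q2 + (-1903/39200)*q3 + (11/560)*q4 = 0.
  σ^5: a_5 + q1*a_4 + q2*a_3 + q3*a_2 + q4*a_1 = 0, i.e. 48074016419/941192000000 + (-137842947/2689120000)*q1 + (171127/38416000)*q2 + (120241/2744000)*q3 + (-1903/39200)*q4 = 0.
Solving this linear system: q1 = 686122/354655, q2 = 18090627/7093100, q3 = 15611109/8866375, q4 = 11813093/14186200.
The numerator is Q*f truncated at degree 1: P0 = a_0 = 11/560; P1 = a_1 + q1*a_0 = -119669/11348960.


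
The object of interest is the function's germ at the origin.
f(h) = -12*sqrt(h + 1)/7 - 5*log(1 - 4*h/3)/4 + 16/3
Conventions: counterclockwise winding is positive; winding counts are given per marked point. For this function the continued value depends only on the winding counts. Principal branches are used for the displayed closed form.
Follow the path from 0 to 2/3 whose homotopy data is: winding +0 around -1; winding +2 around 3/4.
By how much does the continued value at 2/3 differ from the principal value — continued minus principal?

Continued minus principal equals -(5)*pi*i.

The rational part is single-valued and drops out of the difference; each branch term changes only by its own monodromy.
(-12/7)*sqrt(1 - h/(-1)): winding +0 is even, the square root returns to the same sheet, contribution 0.
(-5/4)*log(1 - h/(3/4)): each positive loop around 3/4 adds 2*pi*i to the log, so winding +2 contributes (-5/4)*(2)*2*pi*i = -(5)*pi*i.
Summing the contributions at h = 2/3 gives -(5)*pi*i.


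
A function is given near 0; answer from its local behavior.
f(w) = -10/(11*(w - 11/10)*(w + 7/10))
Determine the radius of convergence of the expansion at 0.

Denominator factor (w - 11/10): pole of order 1 at 11/10, modulus 11/10.
Denominator factor (w + 7/10): pole of order 1 at -7/10, modulus 7/10.
The radius of convergence is the smallest modulus among the singular points: 7/10.

The radius of convergence is 7/10.


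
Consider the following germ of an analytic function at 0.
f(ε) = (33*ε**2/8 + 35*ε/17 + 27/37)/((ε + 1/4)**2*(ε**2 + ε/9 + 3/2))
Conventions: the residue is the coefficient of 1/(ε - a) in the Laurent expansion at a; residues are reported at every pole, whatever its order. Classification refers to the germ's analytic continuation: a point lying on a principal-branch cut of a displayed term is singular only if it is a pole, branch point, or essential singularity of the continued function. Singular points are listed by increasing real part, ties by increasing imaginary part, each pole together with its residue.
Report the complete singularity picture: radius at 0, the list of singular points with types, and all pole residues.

Radius of convergence at 0: 1/4.
At -1/4: a pole of order 2; residue 2324754/30720989.
At (-1/18) - ((1/18)*sqrt(485))*i: a pole of order 1; residue (-1162377/30720989) + ((211880178/2979935933)*sqrt(485))*i.
At (-1/18) + ((1/18)*sqrt(485))*i: a pole of order 1; residue (-1162377/30720989) - ((211880178/2979935933)*sqrt(485))*i.

Denominator factor (ε + 1/4)^2: pole of order 2 at -1/4, modulus 1/4.
Denominator factor (ε**2 + ε/9 + 3/2): discriminant -485/81, complex-conjugate roots (-1/18) + ((1/18)*sqrt(485))*i and (-1/18) - ((1/18)*sqrt(485))*i; poles of order 1, moduli (1/2)*sqrt(6) and (1/2)*sqrt(6).
The radius of convergence is the smallest modulus among the singular points: 1/4.
At the order-2 pole -1/4 set g(ε) = (ε - (-1/4))^2*f(ε) = (33*ε**2/8 + 35*ε/17 + 27/37)/(ε**2 + ε/9 + 3/2).
Order-2 pole: residue = g'(a); g'(-1/4) = 2324754/30720989, so the residue is 2324754/30720989.
The factor ε**2 + ε/9 + 3/2 splits as (ε - a)(ε - a') with a = (-1/18) - ((1/18)*sqrt(485))*i, a' = (-1/18) + ((1/18)*sqrt(485))*i. At the order-1 pole a set g(ε) = (ε - a)*f(ε) = [(33*ε**2/8 + 35*ε/17 + 27/37)/(ε + 1/4)**2] / (ε - a').
Simple pole: residue = g(a) at a = (-1/18) - ((1/18)*sqrt(485))*i, which is (-1162377/30720989) + ((211880178/2979935933)*sqrt(485))*i.
The factor ε**2 + ε/9 + 3/2 splits as (ε - a)(ε - a') with a = (-1/18) + ((1/18)*sqrt(485))*i, a' = (-1/18) - ((1/18)*sqrt(485))*i. At the order-1 pole a set g(ε) = (ε - a)*f(ε) = [(33*ε**2/8 + 35*ε/17 + 27/37)/(ε + 1/4)**2] / (ε - a').
Simple pole: residue = g(a) at a = (-1/18) + ((1/18)*sqrt(485))*i, which is (-1162377/30720989) - ((211880178/2979935933)*sqrt(485))*i.
List the singular points by increasing real part (a conjugate pair: the negative imaginary part first).


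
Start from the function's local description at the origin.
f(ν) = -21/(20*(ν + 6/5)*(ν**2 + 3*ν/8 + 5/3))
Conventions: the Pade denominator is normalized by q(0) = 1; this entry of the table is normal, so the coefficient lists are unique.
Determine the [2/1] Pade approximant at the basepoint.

Taylor coefficients needed (expand at 0): a_0 = -21/40, a_1 = 889/1600, a_2 = -33523/192000, a_3 = 224161/23040000.
Write the denominator as Q(ν) = 1 + q1*ν. Requiring Q*f - P = O(ν^4) with deg P <= 2 kills the coefficients of ν^3..ν^3 in Q*f:
  ν^3: a_3 + q1*a_2 = 0, i.e. 224161/23040000 + (-33523/192000)*q1 = 0.
Solving this linear system: q1 = 32023/574680.
The numerator is Q*f truncated at degree 2: P0 = a_0 = -21/40; P1 = a_1 + q1*a_0 = 201663/383120; P2 = a_2 + q1*a_1 = -110061/766240.

The Pade approximant has numerator coefficients [-21/40, 201663/383120, -110061/766240]; denominator coefficients [1, 32023/574680].


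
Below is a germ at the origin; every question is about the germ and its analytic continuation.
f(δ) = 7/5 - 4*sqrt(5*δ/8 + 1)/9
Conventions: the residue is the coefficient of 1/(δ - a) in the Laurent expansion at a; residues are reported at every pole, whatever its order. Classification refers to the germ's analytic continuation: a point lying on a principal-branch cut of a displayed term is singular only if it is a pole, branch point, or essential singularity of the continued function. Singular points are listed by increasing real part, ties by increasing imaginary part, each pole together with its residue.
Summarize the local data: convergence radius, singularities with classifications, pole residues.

Branch term (-4/9)*sqrt(1 - δ/(-8/5)): its argument vanishes at δ = -8/5, a square-root branch point, modulus 8/5.
The radius of convergence is the smallest modulus among the singular points: 8/5.

Radius of convergence at 0: 8/5.
At -8/5: an algebraic (square-root) branch point.


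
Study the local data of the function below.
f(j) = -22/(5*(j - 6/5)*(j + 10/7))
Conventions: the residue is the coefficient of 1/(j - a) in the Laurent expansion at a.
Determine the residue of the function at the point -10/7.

At the order-1 pole -10/7 set g(j) = (j - (-10/7))*f(j) = -22/(5*(j - 6/5)).
Simple pole: residue = g(a) at a = -10/7, which is 77/46.

The residue is 77/46.


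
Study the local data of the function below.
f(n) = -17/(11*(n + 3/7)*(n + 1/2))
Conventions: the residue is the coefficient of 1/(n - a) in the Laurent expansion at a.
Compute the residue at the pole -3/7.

At the order-1 pole -3/7 set g(n) = (n - (-3/7))*f(n) = -17/(11*(n + 1/2)).
Simple pole: residue = g(a) at a = -3/7, which is -238/11.

The residue is -238/11.


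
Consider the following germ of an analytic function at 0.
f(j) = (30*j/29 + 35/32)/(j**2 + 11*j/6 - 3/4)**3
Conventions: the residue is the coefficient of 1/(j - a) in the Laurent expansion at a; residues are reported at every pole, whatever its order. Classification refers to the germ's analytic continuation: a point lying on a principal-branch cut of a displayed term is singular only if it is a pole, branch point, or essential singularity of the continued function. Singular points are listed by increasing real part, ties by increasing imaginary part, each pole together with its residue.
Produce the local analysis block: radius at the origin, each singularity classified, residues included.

Denominator factor (j**2 + 11*j/6 - 3/4)^3: discriminant 229/36, real irrational roots -11/12 + (1/12)*sqrt(229) and -11/12 - (1/12)*sqrt(229); poles of order 3, moduli -11/12 + (1/12)*sqrt(229) and 11/12 + (1/12)*sqrt(229).
The radius of convergence is the smallest modulus among the singular points: -11/12 + (1/12)*sqrt(229).
The factor j**2 + 11*j/6 - 3/4 splits as (j - a)(j - a') with a = -11/12 - (1/12)*sqrt(229), a' = -11/12 + (1/12)*sqrt(229). At the order-3 pole a set g(j) = (j - a)^3*f(j) = [30*j/29 + 35/32] / (j - a')^3.
Order-3 pole: residue = g''(a)/2; g''(-11/12 - (1/12)*sqrt(229)) = -(393660/348260681)*sqrt(229), so the residue is -(196830/348260681)*sqrt(229).
The factor j**2 + 11*j/6 - 3/4 splits as (j - a)(j - a') with a = -11/12 + (1/12)*sqrt(229), a' = -11/12 - (1/12)*sqrt(229). At the order-3 pole a set g(j) = (j - a)^3*f(j) = [30*j/29 + 35/32] / (j - a')^3.
Order-3 pole: residue = g''(a)/2; g''(-11/12 + (1/12)*sqrt(229)) = (393660/348260681)*sqrt(229), so the residue is (196830/348260681)*sqrt(229).
List the singular points by increasing real part (a conjugate pair: the negative imaginary part first).

Radius of convergence at 0: -11/12 + (1/12)*sqrt(229).
At -11/12 - (1/12)*sqrt(229): a pole of order 3; residue -(196830/348260681)*sqrt(229).
At -11/12 + (1/12)*sqrt(229): a pole of order 3; residue (196830/348260681)*sqrt(229).


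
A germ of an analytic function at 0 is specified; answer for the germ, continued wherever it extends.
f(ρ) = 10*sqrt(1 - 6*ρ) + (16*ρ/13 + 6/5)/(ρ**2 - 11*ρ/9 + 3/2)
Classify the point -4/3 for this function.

Denominator factors: ρ**2 - 11*ρ/9 + 3/2 = 265/54 at ρ = -4/3 — none vanishes.
Branch term sqrt(1 - ρ/(1/6)): argument at -4/3 is 9, nonzero, so -4/3 is not its branch point (a point on a principal cut is still regular for the continued germ).
So the germ continues analytically to -4/3.

The point is a regular point.


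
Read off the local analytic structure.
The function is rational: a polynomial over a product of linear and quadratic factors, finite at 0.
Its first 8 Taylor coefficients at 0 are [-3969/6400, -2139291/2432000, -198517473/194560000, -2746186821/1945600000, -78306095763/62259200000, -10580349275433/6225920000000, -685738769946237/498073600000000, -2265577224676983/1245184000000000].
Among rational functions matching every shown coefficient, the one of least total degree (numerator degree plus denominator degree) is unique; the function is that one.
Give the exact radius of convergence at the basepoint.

No rational of total degree below 5 reproduces all 8 coefficients; solving the [1/4] Pade equations on them gives f(v) = (-26*v/19 - 1)/((v - 10/9)**2*(v + 8/7)**2), whose expansion matches every shown term.
Denominator factor (v - 10/9)^2: pole of order 2 at 10/9, modulus 10/9.
Denominator factor (v + 8/7)^2: pole of order 2 at -8/7, modulus 8/7.
The radius of convergence is the smallest modulus among the singular points: 10/9.

The radius of convergence is 10/9.


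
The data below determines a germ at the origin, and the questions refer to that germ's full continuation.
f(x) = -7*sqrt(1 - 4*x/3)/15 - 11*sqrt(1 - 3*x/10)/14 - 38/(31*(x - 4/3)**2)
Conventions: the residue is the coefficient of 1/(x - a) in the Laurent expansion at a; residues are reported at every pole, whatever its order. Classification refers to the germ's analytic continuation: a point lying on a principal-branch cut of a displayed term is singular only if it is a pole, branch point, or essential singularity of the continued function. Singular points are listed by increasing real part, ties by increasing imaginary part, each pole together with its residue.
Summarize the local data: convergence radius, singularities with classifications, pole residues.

Denominator factor (x - 4/3)^2: pole of order 2 at 4/3, modulus 4/3.
Branch term (-7/15)*sqrt(1 - x/(3/4)): its argument vanishes at x = 3/4, a square-root branch point, modulus 3/4.
Branch term (-11/14)*sqrt(1 - x/(10/3)): its argument vanishes at x = 10/3, a square-root branch point, modulus 10/3.
The radius of convergence is the smallest modulus among the singular points: 3/4.
The branch terms are analytic at 4/3 and contribute nothing to the residue; only the rational part matters.
At the order-2 pole 4/3 set g(x) = (x - (4/3))^2*(rational part) = -38/31.
Order-2 pole: residue = g'(a); g'(4/3) = 0, so the residue is 0.
List the singular points by increasing real part (a conjugate pair: the negative imaginary part first).

Radius of convergence at 0: 3/4.
At 3/4: an algebraic (square-root) branch point.
At 4/3: a pole of order 2; residue 0.
At 10/3: an algebraic (square-root) branch point.


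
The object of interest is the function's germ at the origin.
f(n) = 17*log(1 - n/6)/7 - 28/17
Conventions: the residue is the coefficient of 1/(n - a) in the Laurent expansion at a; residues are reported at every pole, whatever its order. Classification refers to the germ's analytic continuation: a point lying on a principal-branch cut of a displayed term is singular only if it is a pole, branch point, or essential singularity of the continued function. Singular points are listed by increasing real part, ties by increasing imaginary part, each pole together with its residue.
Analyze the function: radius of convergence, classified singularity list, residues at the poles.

Radius of convergence at 0: 6.
At 6: a logarithmic branch point.

Branch term (17/7)*log(1 - n/(6)): its argument vanishes at n = 6, a logarithmic branch point, modulus 6.
The radius of convergence is the smallest modulus among the singular points: 6.


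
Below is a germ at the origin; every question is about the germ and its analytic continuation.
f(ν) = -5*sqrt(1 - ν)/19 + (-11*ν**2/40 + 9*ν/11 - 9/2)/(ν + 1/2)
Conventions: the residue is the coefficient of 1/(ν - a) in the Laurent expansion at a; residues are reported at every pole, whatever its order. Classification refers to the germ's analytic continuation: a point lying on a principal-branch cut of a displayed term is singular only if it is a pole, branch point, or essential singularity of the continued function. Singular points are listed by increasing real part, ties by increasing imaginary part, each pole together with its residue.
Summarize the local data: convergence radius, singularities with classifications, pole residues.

Denominator factor (ν + 1/2): pole of order 1 at -1/2, modulus 1/2.
Branch term (-5/19)*sqrt(1 - ν/(1)): its argument vanishes at ν = 1, a square-root branch point, modulus 1.
The radius of convergence is the smallest modulus among the singular points: 1/2.
The branch term is analytic at -1/2 and contributes nothing to the residue; only the rational part matters.
At the order-1 pole -1/2 set g(ν) = (ν - (-1/2))*(rational part) = -11*ν**2/40 + 9*ν/11 - 9/2.
Simple pole: residue = g(a) at a = -1/2, which is -8761/1760.
List the singular points by increasing real part (a conjugate pair: the negative imaginary part first).

Radius of convergence at 0: 1/2.
At -1/2: a pole of order 1; residue -8761/1760.
At 1: an algebraic (square-root) branch point.


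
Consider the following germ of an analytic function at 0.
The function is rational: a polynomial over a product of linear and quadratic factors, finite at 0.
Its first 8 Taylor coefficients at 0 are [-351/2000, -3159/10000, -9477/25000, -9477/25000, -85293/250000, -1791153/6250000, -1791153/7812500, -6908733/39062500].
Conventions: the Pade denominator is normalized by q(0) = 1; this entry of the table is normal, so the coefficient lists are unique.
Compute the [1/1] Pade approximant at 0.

Taylor coefficients needed (read off): a_0 = -351/2000, a_1 = -3159/10000, a_2 = -9477/25000.
Write the denominator as Q(κ) = 1 + q1*κ. Requiring Q*f - P = O(κ^3) with deg P <= 1 kills the coefficients of κ^2..κ^2 in Q*f:
  κ^2: a_2 + q1*a_1 = 0, i.e. -9477/25000 + (-3159/10000)*q1 = 0.
Solving this linear system: q1 = -6/5.
The numerator is Q*f truncated at degree 1: P0 = a_0 = -351/2000; P1 = a_1 + q1*a_0 = -1053/10000.

The Pade approximant has numerator coefficients [-351/2000, -1053/10000]; denominator coefficients [1, -6/5].


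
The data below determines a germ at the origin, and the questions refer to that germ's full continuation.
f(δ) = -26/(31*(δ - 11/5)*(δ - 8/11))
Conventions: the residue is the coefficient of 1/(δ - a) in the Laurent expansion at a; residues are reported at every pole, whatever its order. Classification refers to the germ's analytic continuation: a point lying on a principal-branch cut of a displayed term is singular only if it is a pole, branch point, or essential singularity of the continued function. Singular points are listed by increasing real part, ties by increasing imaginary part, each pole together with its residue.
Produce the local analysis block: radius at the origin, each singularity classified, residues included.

Radius of convergence at 0: 8/11.
At 8/11: a pole of order 1; residue 1430/2511.
At 11/5: a pole of order 1; residue -1430/2511.

Denominator factor (δ - 8/11): pole of order 1 at 8/11, modulus 8/11.
Denominator factor (δ - 11/5): pole of order 1 at 11/5, modulus 11/5.
The radius of convergence is the smallest modulus among the singular points: 8/11.
At the order-1 pole 8/11 set g(δ) = (δ - (8/11))*f(δ) = -26/(31*(δ - 11/5)).
Simple pole: residue = g(a) at a = 8/11, which is 1430/2511.
At the order-1 pole 11/5 set g(δ) = (δ - (11/5))*f(δ) = -26/(31*(δ - 8/11)).
Simple pole: residue = g(a) at a = 11/5, which is -1430/2511.
List the singular points by increasing real part (a conjugate pair: the negative imaginary part first).


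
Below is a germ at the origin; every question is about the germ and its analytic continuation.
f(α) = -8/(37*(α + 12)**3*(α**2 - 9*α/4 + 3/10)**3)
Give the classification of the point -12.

The point is a pole of order 3.

The denominator factor α + 12 vanishes at -12 and appears to the power 3; the numerator there equals -8/37, nonzero, and no other factor vanishes.
Hence a pole whose order is the multiplicity, 3.


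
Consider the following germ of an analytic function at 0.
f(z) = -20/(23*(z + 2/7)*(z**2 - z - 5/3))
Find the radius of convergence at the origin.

Denominator factor (z + 2/7): pole of order 1 at -2/7, modulus 2/7.
Denominator factor (z**2 - z - 5/3): discriminant 23/3, real irrational roots 1/2 + (1/6)*sqrt(69) and 1/2 - (1/6)*sqrt(69); poles of order 1, moduli 1/2 + (1/6)*sqrt(69) and -1/2 + (1/6)*sqrt(69).
The radius of convergence is the smallest modulus among the singular points: 2/7.

The radius of convergence is 2/7.


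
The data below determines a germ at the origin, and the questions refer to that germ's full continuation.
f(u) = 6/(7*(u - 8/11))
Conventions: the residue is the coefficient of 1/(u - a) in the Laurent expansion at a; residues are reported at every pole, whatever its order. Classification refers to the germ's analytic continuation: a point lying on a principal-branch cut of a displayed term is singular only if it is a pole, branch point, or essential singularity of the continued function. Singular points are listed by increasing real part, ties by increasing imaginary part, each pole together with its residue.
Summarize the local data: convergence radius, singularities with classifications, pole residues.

Denominator factor (u - 8/11): pole of order 1 at 8/11, modulus 8/11.
The radius of convergence is the smallest modulus among the singular points: 8/11.
At the order-1 pole 8/11 set g(u) = (u - (8/11))*f(u) = 6/7.
Simple pole: residue = g(a) at a = 8/11, which is 6/7.

Radius of convergence at 0: 8/11.
At 8/11: a pole of order 1; residue 6/7.


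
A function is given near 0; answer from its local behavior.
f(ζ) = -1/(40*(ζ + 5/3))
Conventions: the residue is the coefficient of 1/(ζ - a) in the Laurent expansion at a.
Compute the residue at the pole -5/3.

At the order-1 pole -5/3 set g(ζ) = (ζ - (-5/3))*f(ζ) = -1/40.
Simple pole: residue = g(a) at a = -5/3, which is -1/40.

The residue is -1/40.


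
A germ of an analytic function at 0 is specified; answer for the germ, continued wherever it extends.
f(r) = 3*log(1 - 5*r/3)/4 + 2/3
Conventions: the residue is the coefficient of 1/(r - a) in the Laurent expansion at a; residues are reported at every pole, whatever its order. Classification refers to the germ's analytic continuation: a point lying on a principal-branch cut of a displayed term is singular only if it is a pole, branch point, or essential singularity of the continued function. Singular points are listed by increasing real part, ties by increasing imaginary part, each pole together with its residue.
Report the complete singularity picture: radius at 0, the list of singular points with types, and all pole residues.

Branch term (3/4)*log(1 - r/(3/5)): its argument vanishes at r = 3/5, a logarithmic branch point, modulus 3/5.
The radius of convergence is the smallest modulus among the singular points: 3/5.

Radius of convergence at 0: 3/5.
At 3/5: a logarithmic branch point.


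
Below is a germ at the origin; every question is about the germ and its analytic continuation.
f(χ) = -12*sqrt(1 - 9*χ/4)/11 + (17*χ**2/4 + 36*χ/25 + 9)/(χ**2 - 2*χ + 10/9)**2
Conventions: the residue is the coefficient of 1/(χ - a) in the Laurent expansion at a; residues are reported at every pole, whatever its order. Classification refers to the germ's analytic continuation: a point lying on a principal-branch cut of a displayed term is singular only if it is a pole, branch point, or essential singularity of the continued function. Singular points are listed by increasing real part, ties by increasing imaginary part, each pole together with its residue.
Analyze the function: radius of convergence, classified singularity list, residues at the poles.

Radius of convergence at 0: 4/9.
At 4/9: an algebraic (square-root) branch point.
At (1) - (1/3)*i: a pole of order 2; residue (20469/200)*i.
At (1) + (1/3)*i: a pole of order 2; residue -(20469/200)*i.

Denominator factor (χ**2 - 2*χ + 10/9)^2: discriminant -4/9, complex-conjugate roots (1) + (1/3)*i and (1) - (1/3)*i; poles of order 2, moduli (1/3)*sqrt(10) and (1/3)*sqrt(10).
Branch term (-12/11)*sqrt(1 - χ/(4/9)): its argument vanishes at χ = 4/9, a square-root branch point, modulus 4/9.
The radius of convergence is the smallest modulus among the singular points: 4/9.
The branch term is analytic at (1) - (1/3)*i and contributes nothing to the residue; only the rational part matters.
The factor χ**2 - 2*χ + 10/9 splits as (χ - a)(χ - a') with a = (1) - (1/3)*i, a' = (1) + (1/3)*i. At the order-2 pole a set g(χ) = (χ - a)^2*(rational part) = [17*χ**2/4 + 36*χ/25 + 9] / (χ - a')^2.
Order-2 pole: residue = g'(a); g'((1) - (1/3)*i) = (20469/200)*i, so the residue is (20469/200)*i.
The branch term is analytic at (1) + (1/3)*i and contributes nothing to the residue; only the rational part matters.
The factor χ**2 - 2*χ + 10/9 splits as (χ - a)(χ - a') with a = (1) + (1/3)*i, a' = (1) - (1/3)*i. At the order-2 pole a set g(χ) = (χ - a)^2*(rational part) = [17*χ**2/4 + 36*χ/25 + 9] / (χ - a')^2.
Order-2 pole: residue = g'(a); g'((1) + (1/3)*i) = -(20469/200)*i, so the residue is -(20469/200)*i.
List the singular points by increasing real part (a conjugate pair: the negative imaginary part first).
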